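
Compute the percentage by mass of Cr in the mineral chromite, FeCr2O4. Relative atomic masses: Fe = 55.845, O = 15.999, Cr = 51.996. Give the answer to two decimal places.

Formula mass = 1×55.845 + 2×51.996 + 4×15.999 = 223.833 g/mol, of which 103.992 g is Cr.
So Cr makes up 103.992/223.833 = 0.4646 of the mass, i.e. 46.46%.

46.46 mass %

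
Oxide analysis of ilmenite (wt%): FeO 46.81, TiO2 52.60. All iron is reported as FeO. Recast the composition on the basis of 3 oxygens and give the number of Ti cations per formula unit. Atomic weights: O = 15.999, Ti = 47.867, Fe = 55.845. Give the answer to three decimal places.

FeO (M=71.844): mol = 0.65155; Fe = 0.65155, O = 0.65155.
TiO2 (M=79.865): mol = 0.65861; Ti = 0.65861, O = 1.31722.
ΣO = 1.96877; factor = 3/ΣO = 1.52379.
Ti apfu = 0.65861 × 1.52379 = 1.004.

1.004 Ti apfu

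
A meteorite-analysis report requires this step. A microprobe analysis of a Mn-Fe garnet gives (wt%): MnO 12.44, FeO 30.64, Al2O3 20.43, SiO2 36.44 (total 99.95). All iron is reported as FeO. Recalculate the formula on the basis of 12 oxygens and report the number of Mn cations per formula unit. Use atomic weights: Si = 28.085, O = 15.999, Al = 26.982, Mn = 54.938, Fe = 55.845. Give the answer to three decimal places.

0.871 Mn apfu

12.44 wt% MnO ÷ 70.937 g/mol = 0.17537 mol, giving 0.17537 Mn and 0.17537 O.
30.64 wt% FeO ÷ 71.844 g/mol = 0.42648 mol, giving 0.42648 Fe and 0.42648 O.
20.43 wt% Al2O3 ÷ 101.961 g/mol = 0.20037 mol, giving 0.40074 Al and 0.60111 O.
36.44 wt% SiO2 ÷ 60.083 g/mol = 0.60649 mol, giving 0.60649 Si and 1.21298 O.
Oxygen sums to 2.41594; scaling by 12/2.41594 = 4.96701 puts the formula on 12 O.
Mn: 0.17537 × 4.96701 = 0.871 atoms per formula unit.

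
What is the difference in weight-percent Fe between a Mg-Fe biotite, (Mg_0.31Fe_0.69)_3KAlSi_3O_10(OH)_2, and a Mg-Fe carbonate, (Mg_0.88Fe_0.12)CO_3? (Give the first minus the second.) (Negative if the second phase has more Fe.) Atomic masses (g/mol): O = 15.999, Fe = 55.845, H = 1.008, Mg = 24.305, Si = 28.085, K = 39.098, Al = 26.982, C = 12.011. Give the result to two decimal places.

M((Mg_0.31Fe_0.69)_3KAlSi_3O_10(OH)_2) = 482.542 g/mol, so wt% Fe = 115.599/482.542 × 100 = 23.96%.
M((Mg_0.88Fe_0.12)CO_3) = 88.098 g/mol, so wt% Fe = 6.701/88.098 × 100 = 7.61%.
23.96 − 7.61 = 16.35 pp.

16.35 percentage points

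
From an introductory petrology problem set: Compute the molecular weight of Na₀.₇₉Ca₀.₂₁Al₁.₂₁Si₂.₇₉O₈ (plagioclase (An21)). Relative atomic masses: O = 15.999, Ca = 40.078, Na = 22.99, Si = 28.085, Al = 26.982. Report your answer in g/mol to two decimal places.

The formula mass is the sum 0.79*22.99 + 0.21*40.078 + 1.21*26.982 + 2.79*28.085 + 8*15.999.

265.58 g/mol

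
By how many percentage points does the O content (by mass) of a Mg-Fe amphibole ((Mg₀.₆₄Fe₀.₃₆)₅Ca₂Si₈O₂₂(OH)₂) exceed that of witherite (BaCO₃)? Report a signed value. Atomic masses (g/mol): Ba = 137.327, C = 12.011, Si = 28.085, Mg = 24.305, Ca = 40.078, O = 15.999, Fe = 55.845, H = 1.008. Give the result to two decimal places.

19.86 percentage points

First mineral: 383.976 g O in 869.125 g formula = 44.18 wt% O.
Second mineral: 47.997 g O in 197.335 g formula = 24.32 wt% O.
44.18% − 24.32% gives a difference of 19.86 percentage points.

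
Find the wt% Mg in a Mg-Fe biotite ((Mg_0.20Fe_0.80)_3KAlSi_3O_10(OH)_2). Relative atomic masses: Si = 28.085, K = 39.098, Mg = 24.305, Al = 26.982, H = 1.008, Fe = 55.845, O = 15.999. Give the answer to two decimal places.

Formula mass = 0.60·24.305 + 2.40·55.845 + 1·39.098 + 1·26.982 + 3·28.085 + 12·15.999 + 2·1.008 = 492.950 g/mol, of which 14.583 g is Mg.
So Mg makes up 14.583/492.950 = 0.0296 of the mass, i.e. 2.96%.

2.96 wt%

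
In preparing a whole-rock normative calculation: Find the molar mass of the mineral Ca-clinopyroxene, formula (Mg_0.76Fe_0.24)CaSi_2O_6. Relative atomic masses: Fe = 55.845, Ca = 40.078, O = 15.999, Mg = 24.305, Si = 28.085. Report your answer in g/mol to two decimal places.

224.12 g/mol

Mg: 0.76 × 24.305 = 18.4718
Fe: 0.24 × 55.845 = 13.4028
Ca: 1 × 40.078 = 40.0780
Si: 2 × 28.085 = 56.1700
O: 6 × 15.999 = 95.9940
Summing the contributions gives the formula mass.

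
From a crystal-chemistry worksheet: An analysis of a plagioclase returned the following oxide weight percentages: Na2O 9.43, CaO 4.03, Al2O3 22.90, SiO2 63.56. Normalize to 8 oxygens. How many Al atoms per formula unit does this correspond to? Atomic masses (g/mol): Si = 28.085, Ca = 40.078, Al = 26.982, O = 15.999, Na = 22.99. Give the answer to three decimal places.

1.192 Al apfu

9.43 wt% Na2O ÷ 61.979 g/mol = 0.15215 mol, giving 0.30430 Na and 0.15215 O.
4.03 wt% CaO ÷ 56.077 g/mol = 0.07187 mol, giving 0.07187 Ca and 0.07187 O.
22.90 wt% Al2O3 ÷ 101.961 g/mol = 0.22460 mol, giving 0.44920 Al and 0.67380 O.
63.56 wt% SiO2 ÷ 60.083 g/mol = 1.05787 mol, giving 1.05787 Si and 2.11574 O.
Oxygen sums to 3.01356; scaling by 8/3.01356 = 2.65467 puts the formula on 8 O.
Al: 0.44920 × 2.65467 = 1.192 atoms per formula unit.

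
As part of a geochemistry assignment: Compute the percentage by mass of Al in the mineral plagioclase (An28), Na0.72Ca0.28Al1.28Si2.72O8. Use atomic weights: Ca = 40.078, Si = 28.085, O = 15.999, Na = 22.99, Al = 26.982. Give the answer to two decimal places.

12.95 mass %

Molar mass of Na0.72Ca0.28Al1.28Si2.72O8: 0.72×22.99 + 0.28×40.078 + 1.28×26.982 + 2.72×28.085 + 8×15.999 = 266.695 g/mol.
Mass of Al per formula unit: 1.28 × 26.982 = 34.537 g.
Weight fraction Al = 34.537 / 266.695 = 0.1295.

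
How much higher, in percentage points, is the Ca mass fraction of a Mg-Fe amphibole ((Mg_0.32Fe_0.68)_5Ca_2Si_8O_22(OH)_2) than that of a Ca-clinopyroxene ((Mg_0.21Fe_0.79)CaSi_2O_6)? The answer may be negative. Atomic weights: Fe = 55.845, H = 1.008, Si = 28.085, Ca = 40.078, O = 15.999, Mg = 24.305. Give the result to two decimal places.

First mineral: 80.156 g Ca in 919.589 g formula = 8.72 wt% Ca.
Second mineral: 40.078 g Ca in 241.464 g formula = 16.60 wt% Ca.
8.72% − 16.60% gives a difference of -7.88 percentage points.

-7.88 percentage points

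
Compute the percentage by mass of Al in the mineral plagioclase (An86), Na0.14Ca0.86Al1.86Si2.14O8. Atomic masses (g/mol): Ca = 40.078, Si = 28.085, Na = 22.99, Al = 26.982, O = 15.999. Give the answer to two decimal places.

18.19 wt%

Formula mass = 0.14×22.99 + 0.86×40.078 + 1.86×26.982 + 2.14×28.085 + 8×15.999 = 275.966 g/mol, of which 50.187 g is Al.
So Al makes up 50.187/275.966 = 0.1819 of the mass, i.e. 18.19%.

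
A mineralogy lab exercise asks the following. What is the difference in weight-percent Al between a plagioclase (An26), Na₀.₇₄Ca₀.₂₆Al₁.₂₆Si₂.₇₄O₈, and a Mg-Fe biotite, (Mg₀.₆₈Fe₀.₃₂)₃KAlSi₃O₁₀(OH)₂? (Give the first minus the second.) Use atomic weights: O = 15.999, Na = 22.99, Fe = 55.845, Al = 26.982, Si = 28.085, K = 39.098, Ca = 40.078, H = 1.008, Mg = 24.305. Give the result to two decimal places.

6.73 percentage points

Al in Na₀.₇₄Ca₀.₂₆Al₁.₂₆Si₂.₇₄O₈: molar mass 266.375 g/mol; 1.26×26.982 = 33.997 g → 12.76 wt%.
Al in (Mg₀.₆₈Fe₀.₃₂)₃KAlSi₃O₁₀(OH)₂: molar mass 447.532 g/mol; 1×26.982 = 26.982 g → 6.03 wt%.
Difference = 12.76 − 6.03 = 6.73 percentage points.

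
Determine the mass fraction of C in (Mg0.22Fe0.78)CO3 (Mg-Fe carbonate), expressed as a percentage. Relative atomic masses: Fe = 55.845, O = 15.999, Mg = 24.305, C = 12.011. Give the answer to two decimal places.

11.03 weight percent

Formula mass = 0.22×24.305 + 0.78×55.845 + 1×12.011 + 3×15.999 = 108.914 g/mol, of which 12.011 g is C.
So C makes up 12.011/108.914 = 0.1103 of the mass, i.e. 11.03%.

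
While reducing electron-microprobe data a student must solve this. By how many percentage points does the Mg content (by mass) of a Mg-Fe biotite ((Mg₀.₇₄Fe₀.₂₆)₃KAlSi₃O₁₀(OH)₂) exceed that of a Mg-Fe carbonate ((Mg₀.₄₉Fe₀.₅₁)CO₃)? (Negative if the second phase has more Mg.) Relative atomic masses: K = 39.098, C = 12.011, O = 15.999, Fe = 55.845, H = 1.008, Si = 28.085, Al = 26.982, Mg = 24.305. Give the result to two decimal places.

M((Mg₀.₇₄Fe₀.₂₆)₃KAlSi₃O₁₀(OH)₂) = 441.855 g/mol, so wt% Mg = 53.957/441.855 × 100 = 12.21%.
M((Mg₀.₄₉Fe₀.₅₁)CO₃) = 100.398 g/mol, so wt% Mg = 11.909/100.398 × 100 = 11.86%.
12.21 − 11.86 = 0.35 pp.

0.35 percentage points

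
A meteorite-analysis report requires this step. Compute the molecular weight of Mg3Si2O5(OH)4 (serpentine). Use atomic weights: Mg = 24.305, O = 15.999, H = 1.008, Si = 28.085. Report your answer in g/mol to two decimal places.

M = 3·24.305 + 2·28.085 + 9·15.999 + 4·1.008

277.11 g/mol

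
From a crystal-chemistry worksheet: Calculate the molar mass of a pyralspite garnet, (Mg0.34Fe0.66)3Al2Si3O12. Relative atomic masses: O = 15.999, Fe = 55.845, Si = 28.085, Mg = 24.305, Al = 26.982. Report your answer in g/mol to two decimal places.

M = 1.02×24.305 + 1.98×55.845 + 2×26.982 + 3×28.085 + 12×15.999

465.57 g/mol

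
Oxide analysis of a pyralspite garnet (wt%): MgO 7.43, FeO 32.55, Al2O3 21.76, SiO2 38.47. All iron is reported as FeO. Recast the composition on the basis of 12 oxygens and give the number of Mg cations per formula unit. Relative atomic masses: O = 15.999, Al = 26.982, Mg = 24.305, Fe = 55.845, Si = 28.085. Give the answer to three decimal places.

7.43 wt% MgO ÷ 40.304 g/mol = 0.18435 mol, giving 0.18435 Mg and 0.18435 O.
32.55 wt% FeO ÷ 71.844 g/mol = 0.45306 mol, giving 0.45306 Fe and 0.45306 O.
21.76 wt% Al2O3 ÷ 101.961 g/mol = 0.21341 mol, giving 0.42682 Al and 0.64023 O.
38.47 wt% SiO2 ÷ 60.083 g/mol = 0.64028 mol, giving 0.64028 Si and 1.28056 O.
Oxygen sums to 2.55820; scaling by 12/2.55820 = 4.69080 puts the formula on 12 O.
Mg: 0.18435 × 4.69080 = 0.865 atoms per formula unit.

0.865 Mg apfu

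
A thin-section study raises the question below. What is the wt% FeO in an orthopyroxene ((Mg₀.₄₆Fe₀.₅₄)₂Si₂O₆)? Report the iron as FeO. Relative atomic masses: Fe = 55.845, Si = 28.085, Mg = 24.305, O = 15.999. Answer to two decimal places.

33.04 wt%

Molar mass of (Mg₀.₄₆Fe₀.₅₄)₂Si₂O₆ = 0.92×24.305 + 1.08×55.845 + 2×28.085 + 6×15.999 = 234.837 g/mol.
Each formula unit contains 1.08 Fe, equivalent to 1.08/1 = 1.0800 mol FeO.
M(FeO) = 1×55.845 + 1×15.999 = 71.844 g/mol.
Mass of FeO per formula unit = 1.0800 × 71.844 = 77.592 g.
FeO wt% = 77.592 / 234.837 × 100 = 33.04%.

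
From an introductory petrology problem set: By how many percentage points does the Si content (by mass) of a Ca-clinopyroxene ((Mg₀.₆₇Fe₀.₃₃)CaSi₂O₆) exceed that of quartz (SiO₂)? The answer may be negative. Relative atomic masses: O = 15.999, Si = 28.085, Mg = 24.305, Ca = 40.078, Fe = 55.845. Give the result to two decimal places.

-21.99 percentage points

First mineral: 56.170 g Si in 226.955 g formula = 24.75 wt% Si.
Second mineral: 28.085 g Si in 60.083 g formula = 46.74 wt% Si.
24.75% − 46.74% gives a difference of -21.99 percentage points.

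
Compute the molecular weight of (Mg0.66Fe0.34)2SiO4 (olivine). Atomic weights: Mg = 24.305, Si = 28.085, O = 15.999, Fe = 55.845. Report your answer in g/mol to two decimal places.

The formula mass is the sum 1.32×24.305 + 0.68×55.845 + 1×28.085 + 4×15.999.

162.14 g/mol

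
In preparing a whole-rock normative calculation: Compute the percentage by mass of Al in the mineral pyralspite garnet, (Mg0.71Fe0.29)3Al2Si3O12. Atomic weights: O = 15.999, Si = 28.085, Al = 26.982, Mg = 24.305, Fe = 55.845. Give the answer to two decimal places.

M((Mg0.71Fe0.29)3Al2Si3O12) = 430.562 g/mol.
Al contributes 2 × 26.982 = 53.964 g per mole.
53.964/430.562 = 0.1253 → 12.53%.

12.53 wt%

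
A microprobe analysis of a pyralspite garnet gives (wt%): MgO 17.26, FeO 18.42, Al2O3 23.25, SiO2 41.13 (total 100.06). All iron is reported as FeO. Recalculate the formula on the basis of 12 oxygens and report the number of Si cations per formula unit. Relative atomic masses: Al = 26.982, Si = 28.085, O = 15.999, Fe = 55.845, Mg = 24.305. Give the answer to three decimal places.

MgO (M=40.304): mol = 0.42825; Mg = 0.42825, O = 0.42825.
FeO (M=71.844): mol = 0.25639; Fe = 0.25639, O = 0.25639.
Al2O3 (M=101.961): mol = 0.22803; Al = 0.45606, O = 0.68409.
SiO2 (M=60.083): mol = 0.68455; Si = 0.68455, O = 1.36910.
ΣO = 2.73783; factor = 12/ΣO = 4.38303.
Si apfu = 0.68455 × 4.38303 = 3.000.

3.000 Si apfu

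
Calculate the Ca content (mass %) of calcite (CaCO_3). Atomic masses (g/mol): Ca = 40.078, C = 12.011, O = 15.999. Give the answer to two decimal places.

40.04 mass %

Formula mass = 1*40.078 + 1*12.011 + 3*15.999 = 100.086 g/mol, of which 40.078 g is Ca.
So Ca makes up 40.078/100.086 = 0.4004 of the mass, i.e. 40.04%.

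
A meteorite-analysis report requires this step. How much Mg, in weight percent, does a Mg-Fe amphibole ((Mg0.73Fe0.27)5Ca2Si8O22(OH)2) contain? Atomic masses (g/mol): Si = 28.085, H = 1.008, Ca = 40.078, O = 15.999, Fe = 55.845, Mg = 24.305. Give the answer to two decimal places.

10.38 weight percent

M((Mg0.73Fe0.27)5Ca2Si8O22(OH)2) = 854.932 g/mol.
Mg contributes 3.65 × 24.305 = 88.713 g per mole.
88.713/854.932 = 0.1038 → 10.38%.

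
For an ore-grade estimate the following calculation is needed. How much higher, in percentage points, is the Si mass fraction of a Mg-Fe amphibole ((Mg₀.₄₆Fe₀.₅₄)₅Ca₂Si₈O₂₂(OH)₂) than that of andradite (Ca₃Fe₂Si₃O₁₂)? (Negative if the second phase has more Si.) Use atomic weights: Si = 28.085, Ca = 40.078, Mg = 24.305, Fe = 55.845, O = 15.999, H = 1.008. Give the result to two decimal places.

First mineral: 224.680 g Si in 897.511 g formula = 25.03 wt% Si.
Second mineral: 84.255 g Si in 508.167 g formula = 16.58 wt% Si.
25.03% − 16.58% gives a difference of 8.45 percentage points.

8.45 percentage points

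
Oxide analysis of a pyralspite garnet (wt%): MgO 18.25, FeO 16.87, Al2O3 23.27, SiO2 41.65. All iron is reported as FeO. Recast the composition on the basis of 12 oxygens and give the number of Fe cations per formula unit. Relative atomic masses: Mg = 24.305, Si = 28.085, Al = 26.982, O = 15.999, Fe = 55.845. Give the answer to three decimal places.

MgO: 18.25/40.304 = 0.45281 mol → 0.45281 mol Mg, 0.45281 mol O.
FeO: 16.87/71.844 = 0.23481 mol → 0.23481 mol Fe, 0.23481 mol O.
Al2O3: 23.27/101.961 = 0.22822 mol → 0.45644 mol Al, 0.68466 mol O.
SiO2: 41.65/60.083 = 0.69321 mol → 0.69321 mol Si, 1.38642 mol O.
Total oxygen = 2.75870 mol. Normalization factor = 12/2.75870 = 4.34987.
Fe per 12 O = 0.23481 × 4.34987 = 1.021.

1.021 Fe apfu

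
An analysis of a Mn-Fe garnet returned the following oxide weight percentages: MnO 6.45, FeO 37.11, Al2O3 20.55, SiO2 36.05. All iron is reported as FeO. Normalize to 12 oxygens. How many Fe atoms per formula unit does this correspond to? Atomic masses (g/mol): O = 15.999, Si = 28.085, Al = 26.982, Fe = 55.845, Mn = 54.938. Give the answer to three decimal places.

MnO: 6.45/70.937 = 0.09093 mol → 0.09093 mol Mn, 0.09093 mol O.
FeO: 37.11/71.844 = 0.51654 mol → 0.51654 mol Fe, 0.51654 mol O.
Al2O3: 20.55/101.961 = 0.20155 mol → 0.40310 mol Al, 0.60465 mol O.
SiO2: 36.05/60.083 = 0.60000 mol → 0.60000 mol Si, 1.20000 mol O.
Total oxygen = 2.41212 mol. Normalization factor = 12/2.41212 = 4.97488.
Fe per 12 O = 0.51654 × 4.97488 = 2.570.

2.570 Fe apfu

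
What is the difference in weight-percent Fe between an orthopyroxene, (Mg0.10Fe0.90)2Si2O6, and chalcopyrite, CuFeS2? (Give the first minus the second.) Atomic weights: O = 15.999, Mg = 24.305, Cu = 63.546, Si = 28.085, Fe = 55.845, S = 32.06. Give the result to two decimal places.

8.60 percentage points

Fe in (Mg0.10Fe0.90)2Si2O6: molar mass 257.546 g/mol; 1.80×55.845 = 100.521 g → 39.03 wt%.
Fe in CuFeS2: molar mass 183.511 g/mol; 1×55.845 = 55.845 g → 30.43 wt%.
Difference = 39.03 − 30.43 = 8.60 percentage points.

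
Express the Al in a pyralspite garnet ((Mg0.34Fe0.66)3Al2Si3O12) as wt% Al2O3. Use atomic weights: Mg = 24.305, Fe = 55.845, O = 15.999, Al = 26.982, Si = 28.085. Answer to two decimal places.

Molar mass of (Mg0.34Fe0.66)3Al2Si3O12 = 1.02·24.305 + 1.98·55.845 + 2·26.982 + 3·28.085 + 12·15.999 = 465.571 g/mol.
Each formula unit contains 2 Al, equivalent to 2/2 = 1.0000 mol Al2O3.
M(Al2O3) = 2×26.982 + 3×15.999 = 101.961 g/mol.
Mass of Al2O3 per formula unit = 1.0000 × 101.961 = 101.961 g.
Al2O3 wt% = 101.961 / 465.571 × 100 = 21.90%.

21.90 wt%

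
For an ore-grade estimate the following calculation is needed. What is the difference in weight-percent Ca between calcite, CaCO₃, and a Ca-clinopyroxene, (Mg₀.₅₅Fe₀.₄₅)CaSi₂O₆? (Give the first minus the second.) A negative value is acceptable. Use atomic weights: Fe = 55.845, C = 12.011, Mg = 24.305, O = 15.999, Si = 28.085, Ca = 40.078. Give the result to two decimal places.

22.67 percentage points

First mineral: 40.078 g Ca in 100.086 g formula = 40.04 wt% Ca.
Second mineral: 40.078 g Ca in 230.740 g formula = 17.37 wt% Ca.
40.04% − 17.37% gives a difference of 22.67 percentage points.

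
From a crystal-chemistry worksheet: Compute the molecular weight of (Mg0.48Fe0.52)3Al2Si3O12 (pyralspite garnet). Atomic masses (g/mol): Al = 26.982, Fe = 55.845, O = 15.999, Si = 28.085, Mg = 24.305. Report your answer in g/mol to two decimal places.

452.32 g/mol

M = 1.44*24.305 + 1.56*55.845 + 2*26.982 + 3*28.085 + 12*15.999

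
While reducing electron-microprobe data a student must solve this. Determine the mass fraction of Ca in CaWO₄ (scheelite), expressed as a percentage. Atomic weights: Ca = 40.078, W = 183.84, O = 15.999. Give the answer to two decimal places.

M(CaWO₄) = 287.914 g/mol.
Ca contributes 1 × 40.078 = 40.078 g per mole.
40.078/287.914 = 0.1392 → 13.92%.

13.92 weight percent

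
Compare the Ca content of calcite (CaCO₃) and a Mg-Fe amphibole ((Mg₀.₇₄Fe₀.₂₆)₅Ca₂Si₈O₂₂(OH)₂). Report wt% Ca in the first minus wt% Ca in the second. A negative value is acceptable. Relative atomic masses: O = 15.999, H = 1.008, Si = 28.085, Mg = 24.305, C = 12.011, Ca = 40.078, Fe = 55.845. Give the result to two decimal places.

30.65 percentage points

First mineral: 40.078 g Ca in 100.086 g formula = 40.04 wt% Ca.
Second mineral: 80.156 g Ca in 853.355 g formula = 9.39 wt% Ca.
40.04% − 9.39% gives a difference of 30.65 percentage points.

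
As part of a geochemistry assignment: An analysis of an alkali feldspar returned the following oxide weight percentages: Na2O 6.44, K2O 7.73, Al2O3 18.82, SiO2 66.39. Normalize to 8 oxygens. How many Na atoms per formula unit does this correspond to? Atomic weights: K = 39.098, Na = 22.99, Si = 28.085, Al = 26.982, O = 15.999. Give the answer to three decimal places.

0.564 Na apfu

6.44 wt% Na2O ÷ 61.979 g/mol = 0.10391 mol, giving 0.20782 Na and 0.10391 O.
7.73 wt% K2O ÷ 94.195 g/mol = 0.08206 mol, giving 0.16412 K and 0.08206 O.
18.82 wt% Al2O3 ÷ 101.961 g/mol = 0.18458 mol, giving 0.36916 Al and 0.55374 O.
66.39 wt% SiO2 ÷ 60.083 g/mol = 1.10497 mol, giving 1.10497 Si and 2.20994 O.
Oxygen sums to 2.94965; scaling by 8/2.94965 = 2.71219 puts the formula on 8 O.
Na: 0.20782 × 2.71219 = 0.564 atoms per formula unit.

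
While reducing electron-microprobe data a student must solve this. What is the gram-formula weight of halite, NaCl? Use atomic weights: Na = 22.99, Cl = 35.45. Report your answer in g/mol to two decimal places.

58.44 g/mol

Na: 1 × 22.99 = 22.9900
Cl: 1 × 35.45 = 35.4500
Summing the contributions gives the formula mass.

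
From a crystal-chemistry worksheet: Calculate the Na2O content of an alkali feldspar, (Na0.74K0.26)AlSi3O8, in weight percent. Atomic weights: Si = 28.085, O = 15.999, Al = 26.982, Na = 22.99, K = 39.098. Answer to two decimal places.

Molar mass of (Na0.74K0.26)AlSi3O8 = 0.74*22.99 + 0.26*39.098 + 1*26.982 + 3*28.085 + 8*15.999 = 266.407 g/mol.
Each formula unit contains 0.74 Na, equivalent to 0.74/2 = 0.3700 mol Na2O.
M(Na2O) = 2×22.99 + 1×15.999 = 61.979 g/mol.
Mass of Na2O per formula unit = 0.3700 × 61.979 = 22.932 g.
Na2O wt% = 22.932 / 266.407 × 100 = 8.61%.

8.61 wt%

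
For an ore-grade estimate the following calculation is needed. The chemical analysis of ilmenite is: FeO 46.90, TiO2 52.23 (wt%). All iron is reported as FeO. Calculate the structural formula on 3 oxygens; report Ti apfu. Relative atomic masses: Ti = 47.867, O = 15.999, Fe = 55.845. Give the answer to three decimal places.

FeO: 46.90/71.844 = 0.65280 mol → 0.65280 mol Fe, 0.65280 mol O.
TiO2: 52.23/79.865 = 0.65398 mol → 0.65398 mol Ti, 1.30796 mol O.
Total oxygen = 1.96076 mol. Normalization factor = 3/1.96076 = 1.53002.
Ti per 3 O = 0.65398 × 1.53002 = 1.001.

1.001 Ti apfu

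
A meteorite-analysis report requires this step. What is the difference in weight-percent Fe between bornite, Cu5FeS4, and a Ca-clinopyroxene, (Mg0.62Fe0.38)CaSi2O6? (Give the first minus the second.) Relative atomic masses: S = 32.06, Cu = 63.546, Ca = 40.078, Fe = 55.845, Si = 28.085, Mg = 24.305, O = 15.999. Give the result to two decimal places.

1.84 percentage points

M(Cu5FeS4) = 501.815 g/mol, so wt% Fe = 55.845/501.815 × 100 = 11.13%.
M((Mg0.62Fe0.38)CaSi2O6) = 228.532 g/mol, so wt% Fe = 21.221/228.532 × 100 = 9.29%.
11.13 − 9.29 = 1.84 pp.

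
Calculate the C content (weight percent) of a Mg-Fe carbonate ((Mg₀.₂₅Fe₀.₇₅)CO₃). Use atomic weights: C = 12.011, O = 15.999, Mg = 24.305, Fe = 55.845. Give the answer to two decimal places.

11.12 weight percent

M((Mg₀.₂₅Fe₀.₇₅)CO₃) = 107.968 g/mol.
C contributes 1 × 12.011 = 12.011 g per mole.
12.011/107.968 = 0.1112 → 11.12%.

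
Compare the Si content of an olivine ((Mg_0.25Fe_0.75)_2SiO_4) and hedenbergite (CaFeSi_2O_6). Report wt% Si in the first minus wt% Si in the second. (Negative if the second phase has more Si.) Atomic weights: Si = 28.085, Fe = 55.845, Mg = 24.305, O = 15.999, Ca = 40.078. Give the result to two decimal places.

-7.70 percentage points

First mineral: 28.085 g Si in 188.001 g formula = 14.94 wt% Si.
Second mineral: 56.170 g Si in 248.087 g formula = 22.64 wt% Si.
14.94% − 22.64% gives a difference of -7.70 percentage points.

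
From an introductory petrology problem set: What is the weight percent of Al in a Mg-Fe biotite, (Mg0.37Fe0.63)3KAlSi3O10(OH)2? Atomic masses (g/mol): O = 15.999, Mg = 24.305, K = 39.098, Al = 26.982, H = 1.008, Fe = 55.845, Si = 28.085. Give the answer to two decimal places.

5.66 mass %

Molar mass of (Mg0.37Fe0.63)3KAlSi3O10(OH)2: 1.11*24.305 + 1.89*55.845 + 1*39.098 + 1*26.982 + 3*28.085 + 12*15.999 + 2*1.008 = 476.865 g/mol.
Mass of Al per formula unit: 1 × 26.982 = 26.982 g.
Weight fraction Al = 26.982 / 476.865 = 0.0566.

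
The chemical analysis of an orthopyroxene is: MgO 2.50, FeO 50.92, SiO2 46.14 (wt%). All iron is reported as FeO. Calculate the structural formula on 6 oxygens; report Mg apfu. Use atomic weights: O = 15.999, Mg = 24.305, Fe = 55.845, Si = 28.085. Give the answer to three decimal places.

0.161 Mg apfu

MgO: 2.50/40.304 = 0.06203 mol → 0.06203 mol Mg, 0.06203 mol O.
FeO: 50.92/71.844 = 0.70876 mol → 0.70876 mol Fe, 0.70876 mol O.
SiO2: 46.14/60.083 = 0.76794 mol → 0.76794 mol Si, 1.53588 mol O.
Total oxygen = 2.30667 mol. Normalization factor = 6/2.30667 = 2.60115.
Mg per 6 O = 0.06203 × 2.60115 = 0.161.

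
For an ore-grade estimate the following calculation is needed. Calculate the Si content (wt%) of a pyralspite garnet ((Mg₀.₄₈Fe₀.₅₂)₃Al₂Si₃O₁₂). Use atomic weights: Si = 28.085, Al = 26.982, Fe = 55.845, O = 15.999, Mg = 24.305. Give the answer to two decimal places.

Molar mass of (Mg₀.₄₈Fe₀.₅₂)₃Al₂Si₃O₁₂: 1.44*24.305 + 1.56*55.845 + 2*26.982 + 3*28.085 + 12*15.999 = 452.324 g/mol.
Mass of Si per formula unit: 3 × 28.085 = 84.255 g.
Weight fraction Si = 84.255 / 452.324 = 0.1863.

18.63 wt%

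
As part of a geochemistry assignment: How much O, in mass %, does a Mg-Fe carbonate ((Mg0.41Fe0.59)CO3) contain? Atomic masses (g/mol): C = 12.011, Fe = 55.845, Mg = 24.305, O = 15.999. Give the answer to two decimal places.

46.63 mass %

M((Mg0.41Fe0.59)CO3) = 102.922 g/mol.
O contributes 3 × 15.999 = 47.997 g per mole.
47.997/102.922 = 0.4663 → 46.63%.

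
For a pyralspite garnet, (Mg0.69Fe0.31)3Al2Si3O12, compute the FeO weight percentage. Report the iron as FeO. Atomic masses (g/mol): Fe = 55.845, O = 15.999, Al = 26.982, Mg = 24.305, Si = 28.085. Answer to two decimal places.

15.45 wt%

Formula mass = 432.454 g/mol.
0.93 Fe → 0.9300 mol FeO per formula unit; M(FeO) = 71.844, so FeO mass = 66.815 g.
66.815/432.454 × 100 = 15.45 wt%.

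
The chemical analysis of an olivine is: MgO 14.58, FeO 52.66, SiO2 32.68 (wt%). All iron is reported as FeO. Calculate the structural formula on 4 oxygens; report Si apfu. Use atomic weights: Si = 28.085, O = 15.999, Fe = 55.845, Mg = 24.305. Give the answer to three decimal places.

0.997 Si apfu

MgO: 14.58/40.304 = 0.36175 mol → 0.36175 mol Mg, 0.36175 mol O.
FeO: 52.66/71.844 = 0.73298 mol → 0.73298 mol Fe, 0.73298 mol O.
SiO2: 32.68/60.083 = 0.54391 mol → 0.54391 mol Si, 1.08782 mol O.
Total oxygen = 2.18255 mol. Normalization factor = 4/2.18255 = 1.83272.
Si per 4 O = 0.54391 × 1.83272 = 0.997.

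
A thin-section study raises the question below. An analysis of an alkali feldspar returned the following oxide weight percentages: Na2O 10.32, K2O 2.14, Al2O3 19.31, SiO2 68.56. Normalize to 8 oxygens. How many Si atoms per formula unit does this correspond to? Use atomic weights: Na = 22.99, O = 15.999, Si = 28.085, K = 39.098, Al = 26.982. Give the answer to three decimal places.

Na2O: 10.32/61.979 = 0.16651 mol → 0.33302 mol Na, 0.16651 mol O.
K2O: 2.14/94.195 = 0.02272 mol → 0.04544 mol K, 0.02272 mol O.
Al2O3: 19.31/101.961 = 0.18939 mol → 0.37878 mol Al, 0.56817 mol O.
SiO2: 68.56/60.083 = 1.14109 mol → 1.14109 mol Si, 2.28218 mol O.
Total oxygen = 3.03958 mol. Normalization factor = 8/3.03958 = 2.63194.
Si per 8 O = 1.14109 × 2.63194 = 3.003.

3.003 Si apfu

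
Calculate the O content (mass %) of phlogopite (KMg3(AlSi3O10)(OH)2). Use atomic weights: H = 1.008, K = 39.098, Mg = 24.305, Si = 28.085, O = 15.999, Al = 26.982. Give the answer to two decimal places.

M(KMg3(AlSi3O10)(OH)2) = 417.254 g/mol.
O contributes 12 × 15.999 = 191.988 g per mole.
191.988/417.254 = 0.4601 → 46.01%.

46.01 mass %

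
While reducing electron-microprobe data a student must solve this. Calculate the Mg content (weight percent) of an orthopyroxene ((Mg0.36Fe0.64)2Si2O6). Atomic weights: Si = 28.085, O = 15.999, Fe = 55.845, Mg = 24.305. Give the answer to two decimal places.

Molar mass of (Mg0.36Fe0.64)2Si2O6: 0.72×24.305 + 1.28×55.845 + 2×28.085 + 6×15.999 = 241.145 g/mol.
Mass of Mg per formula unit: 0.72 × 24.305 = 17.500 g.
Weight fraction Mg = 17.500 / 241.145 = 0.0726.

7.26 weight percent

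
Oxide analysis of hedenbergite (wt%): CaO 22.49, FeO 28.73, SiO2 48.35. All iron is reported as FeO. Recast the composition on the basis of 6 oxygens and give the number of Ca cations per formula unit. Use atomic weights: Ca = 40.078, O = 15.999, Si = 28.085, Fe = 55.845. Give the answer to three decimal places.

0.998 Ca apfu

22.49 wt% CaO ÷ 56.077 g/mol = 0.40106 mol, giving 0.40106 Ca and 0.40106 O.
28.73 wt% FeO ÷ 71.844 g/mol = 0.39989 mol, giving 0.39989 Fe and 0.39989 O.
48.35 wt% SiO2 ÷ 60.083 g/mol = 0.80472 mol, giving 0.80472 Si and 1.60944 O.
Oxygen sums to 2.41039; scaling by 6/2.41039 = 2.48922 puts the formula on 6 O.
Ca: 0.40106 × 2.48922 = 0.998 atoms per formula unit.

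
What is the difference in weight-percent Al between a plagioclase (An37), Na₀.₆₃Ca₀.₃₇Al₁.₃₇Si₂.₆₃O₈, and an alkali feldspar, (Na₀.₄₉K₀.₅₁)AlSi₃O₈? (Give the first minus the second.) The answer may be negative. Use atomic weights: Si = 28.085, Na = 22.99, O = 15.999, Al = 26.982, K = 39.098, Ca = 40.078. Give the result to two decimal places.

Al in Na₀.₆₃Ca₀.₃₇Al₁.₃₇Si₂.₆₃O₈: molar mass 268.133 g/mol; 1.37×26.982 = 36.965 g → 13.79 wt%.
Al in (Na₀.₄₉K₀.₅₁)AlSi₃O₈: molar mass 270.434 g/mol; 1×26.982 = 26.982 g → 9.98 wt%.
Difference = 13.79 − 9.98 = 3.81 percentage points.

3.81 percentage points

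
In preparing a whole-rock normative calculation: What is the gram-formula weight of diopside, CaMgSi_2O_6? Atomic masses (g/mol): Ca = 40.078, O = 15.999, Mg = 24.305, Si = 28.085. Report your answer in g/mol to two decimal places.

216.55 g/mol

M = 1×40.078 + 1×24.305 + 2×28.085 + 6×15.999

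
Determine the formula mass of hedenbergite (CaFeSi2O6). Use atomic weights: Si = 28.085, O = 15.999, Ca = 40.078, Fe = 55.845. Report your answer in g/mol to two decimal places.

248.09 g/mol

Ca: 1 × 40.078 = 40.0780
Fe: 1 × 55.845 = 55.8450
Si: 2 × 28.085 = 56.1700
O: 6 × 15.999 = 95.9940
Summing the contributions gives the formula mass.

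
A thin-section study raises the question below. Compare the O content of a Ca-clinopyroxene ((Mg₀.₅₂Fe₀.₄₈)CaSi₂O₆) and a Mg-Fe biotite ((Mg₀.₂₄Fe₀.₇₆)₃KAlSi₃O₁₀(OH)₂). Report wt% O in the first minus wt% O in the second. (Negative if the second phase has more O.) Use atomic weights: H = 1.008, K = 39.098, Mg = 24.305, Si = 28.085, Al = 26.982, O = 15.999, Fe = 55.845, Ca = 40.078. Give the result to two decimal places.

M((Mg₀.₅₂Fe₀.₄₈)CaSi₂O₆) = 231.686 g/mol, so wt% O = 95.994/231.686 × 100 = 41.43%.
M((Mg₀.₂₄Fe₀.₇₆)₃KAlSi₃O₁₀(OH)₂) = 489.165 g/mol, so wt% O = 191.988/489.165 × 100 = 39.25%.
41.43 − 39.25 = 2.18 pp.

2.18 percentage points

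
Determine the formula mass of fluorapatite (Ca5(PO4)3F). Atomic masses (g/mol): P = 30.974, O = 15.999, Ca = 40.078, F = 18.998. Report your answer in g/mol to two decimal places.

The formula mass is the sum 5·40.078 + 3·30.974 + 12·15.999 + 1·18.998.

504.30 g/mol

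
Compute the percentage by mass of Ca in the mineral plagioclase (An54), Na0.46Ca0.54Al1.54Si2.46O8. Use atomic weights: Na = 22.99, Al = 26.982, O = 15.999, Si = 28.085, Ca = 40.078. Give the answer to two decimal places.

7.99 mass %

Formula mass = 0.46·22.99 + 0.54·40.078 + 1.54·26.982 + 2.46·28.085 + 8·15.999 = 270.851 g/mol, of which 21.642 g is Ca.
So Ca makes up 21.642/270.851 = 0.0799 of the mass, i.e. 7.99%.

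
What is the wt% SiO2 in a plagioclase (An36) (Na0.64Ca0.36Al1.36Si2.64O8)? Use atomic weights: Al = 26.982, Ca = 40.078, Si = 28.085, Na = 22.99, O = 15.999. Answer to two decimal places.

59.19 wt%

M(Na0.64Ca0.36Al1.36Si2.64O8) = 267.974 g/mol; M(SiO2) = 60.083 g/mol.
Moles SiO2 per formula unit = 2.64 Si ÷ 1 = 2.6400.
SiO2 fraction = (2.6400 × 60.083) / 267.974 = 158.619/267.974 = 0.5919.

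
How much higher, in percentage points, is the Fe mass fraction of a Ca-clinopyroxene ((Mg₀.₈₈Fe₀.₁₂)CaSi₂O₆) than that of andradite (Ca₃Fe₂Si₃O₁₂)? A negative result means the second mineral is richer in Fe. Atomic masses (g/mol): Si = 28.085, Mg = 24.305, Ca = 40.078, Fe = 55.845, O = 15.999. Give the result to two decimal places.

-18.94 percentage points

M((Mg₀.₈₈Fe₀.₁₂)CaSi₂O₆) = 220.332 g/mol, so wt% Fe = 6.701/220.332 × 100 = 3.04%.
M(Ca₃Fe₂Si₃O₁₂) = 508.167 g/mol, so wt% Fe = 111.690/508.167 × 100 = 21.98%.
3.04 − 21.98 = -18.94 pp.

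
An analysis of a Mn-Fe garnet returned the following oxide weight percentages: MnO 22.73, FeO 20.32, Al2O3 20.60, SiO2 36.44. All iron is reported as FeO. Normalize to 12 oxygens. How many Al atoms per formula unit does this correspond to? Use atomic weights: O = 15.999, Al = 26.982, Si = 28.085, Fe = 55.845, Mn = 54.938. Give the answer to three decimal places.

2.002 Al apfu

MnO: 22.73/70.937 = 0.32043 mol → 0.32043 mol Mn, 0.32043 mol O.
FeO: 20.32/71.844 = 0.28284 mol → 0.28284 mol Fe, 0.28284 mol O.
Al2O3: 20.60/101.961 = 0.20204 mol → 0.40408 mol Al, 0.60612 mol O.
SiO2: 36.44/60.083 = 0.60649 mol → 0.60649 mol Si, 1.21298 mol O.
Total oxygen = 2.42237 mol. Normalization factor = 12/2.42237 = 4.95383.
Al per 12 O = 0.40408 × 4.95383 = 2.002.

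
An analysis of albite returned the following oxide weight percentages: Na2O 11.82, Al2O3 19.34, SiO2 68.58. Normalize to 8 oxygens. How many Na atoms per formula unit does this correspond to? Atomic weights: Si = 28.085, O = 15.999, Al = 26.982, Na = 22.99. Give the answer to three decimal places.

1.003 Na apfu

Na2O: 11.82/61.979 = 0.19071 mol → 0.38142 mol Na, 0.19071 mol O.
Al2O3: 19.34/101.961 = 0.18968 mol → 0.37936 mol Al, 0.56904 mol O.
SiO2: 68.58/60.083 = 1.14142 mol → 1.14142 mol Si, 2.28284 mol O.
Total oxygen = 3.04259 mol. Normalization factor = 8/3.04259 = 2.62934.
Na per 8 O = 0.38142 × 2.62934 = 1.003.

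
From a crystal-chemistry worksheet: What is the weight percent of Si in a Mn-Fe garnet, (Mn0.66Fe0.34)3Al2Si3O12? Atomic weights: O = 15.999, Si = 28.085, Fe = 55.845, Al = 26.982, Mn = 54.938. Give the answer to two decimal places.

16.99 mass %

Formula mass = 1.98×54.938 + 1.02×55.845 + 2×26.982 + 3×28.085 + 12×15.999 = 495.946 g/mol, of which 84.255 g is Si.
So Si makes up 84.255/495.946 = 0.1699 of the mass, i.e. 16.99%.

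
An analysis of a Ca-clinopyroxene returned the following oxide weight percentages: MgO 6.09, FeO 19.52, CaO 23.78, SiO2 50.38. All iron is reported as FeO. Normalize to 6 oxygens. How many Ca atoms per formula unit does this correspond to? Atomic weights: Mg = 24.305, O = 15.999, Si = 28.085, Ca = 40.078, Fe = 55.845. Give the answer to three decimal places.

1.008 Ca apfu

MgO (M=40.304): mol = 0.15110; Mg = 0.15110, O = 0.15110.
FeO (M=71.844): mol = 0.27170; Fe = 0.27170, O = 0.27170.
CaO (M=56.077): mol = 0.42406; Ca = 0.42406, O = 0.42406.
SiO2 (M=60.083): mol = 0.83851; Si = 0.83851, O = 1.67702.
ΣO = 2.52388; factor = 6/ΣO = 2.37729.
Ca apfu = 0.42406 × 2.37729 = 1.008.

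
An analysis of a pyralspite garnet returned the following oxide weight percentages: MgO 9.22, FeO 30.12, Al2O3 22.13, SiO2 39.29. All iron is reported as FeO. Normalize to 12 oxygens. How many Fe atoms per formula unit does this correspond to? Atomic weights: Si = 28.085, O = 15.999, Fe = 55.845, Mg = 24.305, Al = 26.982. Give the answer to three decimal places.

1.930 Fe apfu

MgO: 9.22/40.304 = 0.22876 mol → 0.22876 mol Mg, 0.22876 mol O.
FeO: 30.12/71.844 = 0.41924 mol → 0.41924 mol Fe, 0.41924 mol O.
Al2O3: 22.13/101.961 = 0.21704 mol → 0.43408 mol Al, 0.65112 mol O.
SiO2: 39.29/60.083 = 0.65393 mol → 0.65393 mol Si, 1.30786 mol O.
Total oxygen = 2.60698 mol. Normalization factor = 12/2.60698 = 4.60303.
Fe per 12 O = 0.41924 × 4.60303 = 1.930.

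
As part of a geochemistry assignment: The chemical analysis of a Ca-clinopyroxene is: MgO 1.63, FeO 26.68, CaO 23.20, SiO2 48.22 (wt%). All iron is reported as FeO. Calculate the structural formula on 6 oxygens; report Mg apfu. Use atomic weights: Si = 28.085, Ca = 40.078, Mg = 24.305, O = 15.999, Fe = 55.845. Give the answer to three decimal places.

MgO: 1.63/40.304 = 0.04044 mol → 0.04044 mol Mg, 0.04044 mol O.
FeO: 26.68/71.844 = 0.37136 mol → 0.37136 mol Fe, 0.37136 mol O.
CaO: 23.20/56.077 = 0.41372 mol → 0.41372 mol Ca, 0.41372 mol O.
SiO2: 48.22/60.083 = 0.80256 mol → 0.80256 mol Si, 1.60512 mol O.
Total oxygen = 2.43064 mol. Normalization factor = 6/2.43064 = 2.46849.
Mg per 6 O = 0.04044 × 2.46849 = 0.100.

0.100 Mg apfu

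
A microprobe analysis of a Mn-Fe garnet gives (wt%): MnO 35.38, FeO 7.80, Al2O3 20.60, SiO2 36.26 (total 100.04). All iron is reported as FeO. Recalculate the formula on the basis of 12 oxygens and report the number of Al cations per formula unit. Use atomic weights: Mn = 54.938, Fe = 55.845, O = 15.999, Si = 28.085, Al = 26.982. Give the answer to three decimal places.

2.003 Al apfu

MnO: 35.38/70.937 = 0.49875 mol → 0.49875 mol Mn, 0.49875 mol O.
FeO: 7.80/71.844 = 0.10857 mol → 0.10857 mol Fe, 0.10857 mol O.
Al2O3: 20.60/101.961 = 0.20204 mol → 0.40408 mol Al, 0.60612 mol O.
SiO2: 36.26/60.083 = 0.60350 mol → 0.60350 mol Si, 1.20700 mol O.
Total oxygen = 2.42044 mol. Normalization factor = 12/2.42044 = 4.95778.
Al per 12 O = 0.40408 × 4.95778 = 2.003.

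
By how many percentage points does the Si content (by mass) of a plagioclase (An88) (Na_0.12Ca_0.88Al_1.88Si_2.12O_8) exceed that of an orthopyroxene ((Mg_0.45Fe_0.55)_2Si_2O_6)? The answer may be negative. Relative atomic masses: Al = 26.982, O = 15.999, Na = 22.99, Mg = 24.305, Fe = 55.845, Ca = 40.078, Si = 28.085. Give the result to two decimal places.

-2.30 percentage points

M(Na_0.12Ca_0.88Al_1.88Si_2.12O_8) = 276.286 g/mol, so wt% Si = 59.540/276.286 × 100 = 21.55%.
M((Mg_0.45Fe_0.55)_2Si_2O_6) = 235.468 g/mol, so wt% Si = 56.170/235.468 × 100 = 23.85%.
21.55 − 23.85 = -2.30 pp.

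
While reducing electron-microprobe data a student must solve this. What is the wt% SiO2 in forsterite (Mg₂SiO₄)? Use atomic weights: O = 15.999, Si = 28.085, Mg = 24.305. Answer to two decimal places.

Molar mass of Mg₂SiO₄ = 2·24.305 + 1·28.085 + 4·15.999 = 140.691 g/mol.
Each formula unit contains 1 Si, equivalent to 1/1 = 1.0000 mol SiO2.
M(SiO2) = 1×28.085 + 2×15.999 = 60.083 g/mol.
Mass of SiO2 per formula unit = 1.0000 × 60.083 = 60.083 g.
SiO2 wt% = 60.083 / 140.691 × 100 = 42.71%.

42.71 wt%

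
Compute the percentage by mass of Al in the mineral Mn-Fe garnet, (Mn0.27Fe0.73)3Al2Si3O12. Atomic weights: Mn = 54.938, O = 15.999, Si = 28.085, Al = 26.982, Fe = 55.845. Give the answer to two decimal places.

Molar mass of (Mn0.27Fe0.73)3Al2Si3O12: 0.81×54.938 + 2.19×55.845 + 2×26.982 + 3×28.085 + 12×15.999 = 497.007 g/mol.
Mass of Al per formula unit: 2 × 26.982 = 53.964 g.
Weight fraction Al = 53.964 / 497.007 = 0.1086.

10.86 weight percent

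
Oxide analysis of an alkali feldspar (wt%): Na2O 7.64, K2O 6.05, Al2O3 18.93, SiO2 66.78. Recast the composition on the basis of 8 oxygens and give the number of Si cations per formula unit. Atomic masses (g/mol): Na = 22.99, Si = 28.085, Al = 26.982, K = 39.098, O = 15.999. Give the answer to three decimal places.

Na2O (M=61.979): mol = 0.12327; Na = 0.24654, O = 0.12327.
K2O (M=94.195): mol = 0.06423; K = 0.12846, O = 0.06423.
Al2O3 (M=101.961): mol = 0.18566; Al = 0.37132, O = 0.55698.
SiO2 (M=60.083): mol = 1.11146; Si = 1.11146, O = 2.22292.
ΣO = 2.96740; factor = 8/ΣO = 2.69596.
Si apfu = 1.11146 × 2.69596 = 2.996.

2.996 Si apfu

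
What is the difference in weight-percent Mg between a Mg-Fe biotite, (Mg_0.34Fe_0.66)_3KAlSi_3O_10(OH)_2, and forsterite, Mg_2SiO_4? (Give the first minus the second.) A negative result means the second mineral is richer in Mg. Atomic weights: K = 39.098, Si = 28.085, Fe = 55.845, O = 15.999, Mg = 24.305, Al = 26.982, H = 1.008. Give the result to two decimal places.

Mg in (Mg_0.34Fe_0.66)_3KAlSi_3O_10(OH)_2: molar mass 479.703 g/mol; 1.02×24.305 = 24.791 g → 5.17 wt%.
Mg in Mg_2SiO_4: molar mass 140.691 g/mol; 2×24.305 = 48.610 g → 34.55 wt%.
Difference = 5.17 − 34.55 = -29.38 percentage points.

-29.38 percentage points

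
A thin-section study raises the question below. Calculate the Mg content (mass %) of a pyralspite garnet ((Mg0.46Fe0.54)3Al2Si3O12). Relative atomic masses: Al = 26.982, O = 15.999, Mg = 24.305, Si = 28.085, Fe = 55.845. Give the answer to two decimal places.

Molar mass of (Mg0.46Fe0.54)3Al2Si3O12: 1.38*24.305 + 1.62*55.845 + 2*26.982 + 3*28.085 + 12*15.999 = 454.217 g/mol.
Mass of Mg per formula unit: 1.38 × 24.305 = 33.541 g.
Weight fraction Mg = 33.541 / 454.217 = 0.0738.

7.38 mass %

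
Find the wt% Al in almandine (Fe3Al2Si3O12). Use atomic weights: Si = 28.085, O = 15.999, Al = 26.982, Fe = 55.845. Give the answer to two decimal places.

Molar mass of Fe3Al2Si3O12: 3×55.845 + 2×26.982 + 3×28.085 + 12×15.999 = 497.742 g/mol.
Mass of Al per formula unit: 2 × 26.982 = 53.964 g.
Weight fraction Al = 53.964 / 497.742 = 0.1084.

10.84 weight percent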